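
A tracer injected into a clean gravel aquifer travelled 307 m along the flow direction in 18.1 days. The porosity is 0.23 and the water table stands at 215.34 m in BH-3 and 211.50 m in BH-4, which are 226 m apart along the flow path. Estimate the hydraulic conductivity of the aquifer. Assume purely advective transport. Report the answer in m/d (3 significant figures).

Hydraulic gradient i = (215.34 − 211.50) / 226 = 3.84 / 226 = 0.01699
v = L / t = 307 / 18.1 = 16.96 m/d
K = v · n / i = 16.96 × 0.23 / 0.01699 = 230 m/d

230 m/d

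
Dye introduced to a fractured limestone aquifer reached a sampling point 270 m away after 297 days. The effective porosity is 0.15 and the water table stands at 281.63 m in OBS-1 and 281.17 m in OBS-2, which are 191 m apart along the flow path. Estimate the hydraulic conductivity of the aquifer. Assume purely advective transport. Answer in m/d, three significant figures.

Hydraulic gradient i = (281.63 − 281.17) / 191 = 0.46 / 191 = 0.002408
v = L / t = 270 / 297 = 0.9091 m/d
K = v · n / i = 0.9091 × 0.15 / 0.002408 = 56.6 m/d

56.6 m/d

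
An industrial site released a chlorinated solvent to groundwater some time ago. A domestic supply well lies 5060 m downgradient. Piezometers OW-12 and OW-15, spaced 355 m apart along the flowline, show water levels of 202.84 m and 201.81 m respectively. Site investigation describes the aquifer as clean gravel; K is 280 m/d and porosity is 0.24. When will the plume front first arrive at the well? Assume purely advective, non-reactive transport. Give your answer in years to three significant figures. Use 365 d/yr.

4.10 years

Hydraulic gradient i = (202.84 − 201.81) / 355 = 1.03 / 355 = 0.002901
q = Ki = 280 × 0.002901 = 0.8124 m/d
Seepage velocity v = q / n = 0.8124 / 0.24 = 3.385 m/d
t = L / v = 5060 / 3.385 = 1495 d
   = 1495 / 365 = 4.10 yr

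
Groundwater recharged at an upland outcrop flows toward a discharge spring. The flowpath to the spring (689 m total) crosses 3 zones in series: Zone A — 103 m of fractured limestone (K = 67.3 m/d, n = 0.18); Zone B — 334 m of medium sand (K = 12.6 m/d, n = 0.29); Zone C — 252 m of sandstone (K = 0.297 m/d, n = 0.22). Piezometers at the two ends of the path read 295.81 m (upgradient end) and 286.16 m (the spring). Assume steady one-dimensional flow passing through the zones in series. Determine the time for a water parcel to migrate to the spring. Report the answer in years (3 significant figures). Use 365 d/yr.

Total head drop ΔH = 295.81 − 286.16 = 9.65 m
Steady 1-D flow in series ⇒ the Darcy flux q is identical in every zone and the zone head losses add (resistances L/K in series).
Σ(L/K) = 103/67.3 + 334/12.6 + 252/0.297 = 1.530 + 26.51 + 848.5 = 876.5 d
q = ΔH / Σ(L/K) = 9.65 / 876.5 = 0.01101 m/d (same in every zone)
Zone A: v = q/n = 0.01101/0.18 = 0.06116 m/d → t_A = 103/0.06116 = 1684 d
Zone B: v = q/n = 0.01101/0.29 = 0.03796 m/d → t_B = 334/0.03796 = 8798 d
Zone C: v = q/n = 0.01101/0.22 = 0.05004 m/d → t_C = 252/0.05004 = 5036 d
Total t = 1684 + 8798 + 5036 = 15520 d
   = 15520 / 365 = 42.5 yr

42.5 years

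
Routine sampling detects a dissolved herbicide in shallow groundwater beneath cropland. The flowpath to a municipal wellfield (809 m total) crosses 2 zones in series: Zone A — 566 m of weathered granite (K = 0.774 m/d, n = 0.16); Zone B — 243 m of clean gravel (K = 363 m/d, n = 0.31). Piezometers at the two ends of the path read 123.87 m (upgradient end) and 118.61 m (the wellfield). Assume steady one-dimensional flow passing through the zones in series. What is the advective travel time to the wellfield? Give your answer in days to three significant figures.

23100 days

Total head drop ΔH = 123.87 − 118.61 = 5.26 m
Steady 1-D flow in series ⇒ the Darcy flux q is identical in every zone and the zone head losses add (resistances L/K in series).
Σ(L/K) = 566/0.774 + 243/363 = 731.3 + 0.6694 = 731.9 d
q = ΔH / Σ(L/K) = 5.26 / 731.9 = 0.007186 m/d (same in every zone)
Zone A: v = q/n = 0.007186/0.16 = 0.04492 m/d → t_A = 566/0.04492 = 12600 d
Zone B: v = q/n = 0.007186/0.31 = 0.02318 m/d → t_B = 243/0.02318 = 10480 d
Total t = 12600 + 10480 = 23080 d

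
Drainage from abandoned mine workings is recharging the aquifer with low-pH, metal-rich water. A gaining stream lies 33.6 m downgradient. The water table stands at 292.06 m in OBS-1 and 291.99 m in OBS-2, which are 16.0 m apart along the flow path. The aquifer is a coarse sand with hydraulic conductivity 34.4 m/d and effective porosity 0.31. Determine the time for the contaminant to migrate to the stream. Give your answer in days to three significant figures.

69.2 days

Hydraulic gradient i = (292.06 − 291.99) / 16.0 = 0.07 / 16.0 = 0.004375
Darcy flux q = K·i = 34.4 × 0.004375 = 0.1505 m/d
Average linear velocity = 0.1505 / 0.31 = 0.4855 m/d
t = L / v = 33.6 / 0.4855 = 69.21 d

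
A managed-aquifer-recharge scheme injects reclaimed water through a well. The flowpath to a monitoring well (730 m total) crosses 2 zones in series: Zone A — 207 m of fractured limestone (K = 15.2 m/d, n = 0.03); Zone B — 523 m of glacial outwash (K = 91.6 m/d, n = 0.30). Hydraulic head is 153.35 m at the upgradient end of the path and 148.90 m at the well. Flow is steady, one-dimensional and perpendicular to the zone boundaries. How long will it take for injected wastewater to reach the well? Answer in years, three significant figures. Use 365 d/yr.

Total head drop ΔH = 153.35 − 148.90 = 4.45 m
Steady 1-D flow in series ⇒ the Darcy flux q is identical in every zone and the zone head losses add (resistances L/K in series).
Σ(L/K) = 207/15.2 + 523/91.6 = 13.62 + 5.710 = 19.33 d
q = ΔH / Σ(L/K) = 4.45 / 19.33 = 0.2302 m/d (same in every zone)
Zone A: v = q/n = 0.2302/0.03 = 7.675 m/d → t_A = 207/7.675 = 26.97 d
Zone B: v = q/n = 0.2302/0.30 = 0.7675 m/d → t_B = 523/0.7675 = 681.5 d
Total t = 26.97 + 681.5 = 708.4 d
   = 708.4 / 365 = 1.94 yr

1.94 years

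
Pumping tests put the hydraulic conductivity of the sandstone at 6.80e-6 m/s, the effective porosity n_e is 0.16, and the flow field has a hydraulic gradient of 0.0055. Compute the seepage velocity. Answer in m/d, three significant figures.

K = 6.80e-6 m/s × 86400 s/d = 0.5875 m/d
Darcy flux q = K·i = 0.5875 × 0.0055 = 0.003231 m/d
v_s = q/n_e = 0.003231/0.16 = 0.02020 m/d

0.0202 m/d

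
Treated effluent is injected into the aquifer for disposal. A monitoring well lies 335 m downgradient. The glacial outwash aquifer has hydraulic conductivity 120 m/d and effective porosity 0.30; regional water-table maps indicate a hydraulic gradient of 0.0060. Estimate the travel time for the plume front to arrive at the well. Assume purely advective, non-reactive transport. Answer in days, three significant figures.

140 days

Specific discharge q = 120 × 0.0060 = 0.7200 m/d
v_s = q/n_e = 0.7200/0.30 = 2.400 m/d
t = L / v = 335 / 2.400 = 139.6 d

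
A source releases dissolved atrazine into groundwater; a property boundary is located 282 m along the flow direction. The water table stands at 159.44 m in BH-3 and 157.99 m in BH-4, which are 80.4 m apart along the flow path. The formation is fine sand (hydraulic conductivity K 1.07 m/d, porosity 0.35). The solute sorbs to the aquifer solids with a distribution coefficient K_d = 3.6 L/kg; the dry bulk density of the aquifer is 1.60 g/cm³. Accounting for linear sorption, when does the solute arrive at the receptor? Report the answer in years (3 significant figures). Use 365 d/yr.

245 years

Hydraulic gradient i = (159.44 − 157.99) / 80.4 = 1.45 / 80.4 = 0.01803
Darcy flux q = K·i = 1.07 × 0.01803 = 0.01930 m/d
Average linear velocity = 0.01930 / 0.35 = 0.05514 m/d
Retardation R = 1 + ρ_b·K_d/n = 1 + 1.60×3.6/0.35 = 17.46
Contaminant velocity v_c = v/R = 0.05514/17.46 = 0.003158 m/d
t = L/v_c = 282/0.003158 = 89290 d
   = 89290/365 = 245 yr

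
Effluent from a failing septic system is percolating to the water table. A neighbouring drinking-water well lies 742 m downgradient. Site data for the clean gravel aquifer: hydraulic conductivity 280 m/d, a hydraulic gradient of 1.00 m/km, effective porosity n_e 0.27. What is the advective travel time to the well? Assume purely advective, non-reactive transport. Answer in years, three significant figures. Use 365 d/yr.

1.96 years

Specific discharge q = 280 × 0.0010 = 0.2800 m/d
Seepage velocity v = q / n = 0.2800 / 0.27 = 1.037 m/d
t = L / v = 742 / 1.037 = 715.5 d
   = 715.5 / 365 = 1.96 yr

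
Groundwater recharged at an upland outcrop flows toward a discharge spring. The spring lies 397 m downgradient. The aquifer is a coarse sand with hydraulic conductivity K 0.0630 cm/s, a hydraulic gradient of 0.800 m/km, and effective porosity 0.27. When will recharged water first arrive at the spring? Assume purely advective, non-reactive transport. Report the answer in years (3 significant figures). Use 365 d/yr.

K = 0.0630 cm/s × 864 = 54.43 m/d
Darcy flux q = K·i = 54.43 × 8.0e-4 = 0.04355 m/d
v_s = q/n_e = 0.04355/0.27 = 0.1613 m/d
t = L / v = 397 / 0.1613 = 2462 d
   = 2462 / 365 = 6.74 yr

6.74 years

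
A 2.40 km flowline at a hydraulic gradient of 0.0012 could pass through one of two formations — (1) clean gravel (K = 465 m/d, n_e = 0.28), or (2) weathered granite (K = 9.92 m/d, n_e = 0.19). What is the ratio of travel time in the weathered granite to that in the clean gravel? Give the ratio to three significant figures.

Unit 1 (clean gravel): v = 465×0.0012/0.28 = 1.993 m/d, t = 2400/1.993 = 1204 d
Unit 2 (weathered granite): v = 9.92×0.0012/0.19 = 0.06265 m/d, t = 2400/0.06265 = 38310 d
t(weathered granite) / t(clean gravel) = 38310/1204 = 31.8

31.8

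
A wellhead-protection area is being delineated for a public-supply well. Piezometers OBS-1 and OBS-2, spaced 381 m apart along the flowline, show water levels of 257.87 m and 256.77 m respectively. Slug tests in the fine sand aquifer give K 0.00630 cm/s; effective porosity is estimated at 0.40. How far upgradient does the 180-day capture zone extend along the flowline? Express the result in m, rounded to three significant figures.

Hydraulic gradient i = (257.87 − 256.77) / 381 = 1.10 / 381 = 0.002887
K = 0.00630 cm/s × 864 = 5.443 m/d
Darcy flux q = K·i = 5.443 × 0.002887 = 0.01572 m/d
Seepage velocity v = q / n = 0.01572 / 0.40 = 0.03929 m/d
L = v × T = 0.03929 × 180 = 7.072 m

7.07 m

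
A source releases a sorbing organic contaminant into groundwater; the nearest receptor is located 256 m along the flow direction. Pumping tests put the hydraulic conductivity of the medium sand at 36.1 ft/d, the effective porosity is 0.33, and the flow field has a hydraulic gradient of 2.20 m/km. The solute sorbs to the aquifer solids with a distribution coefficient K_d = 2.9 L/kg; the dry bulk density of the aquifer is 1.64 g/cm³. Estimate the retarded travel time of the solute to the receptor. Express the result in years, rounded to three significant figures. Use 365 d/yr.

147 years

K = 36.1 ft/d × 0.3048 = 11.00 m/d
Specific discharge q = 11.00 × 0.0022 = 0.02421 m/d
Average linear velocity = 0.02421 / 0.33 = 0.07336 m/d
Retardation R = 1 + ρ_b·K_d/n = 1 + 1.64×2.9/0.33 = 15.41
Contaminant velocity v_c = v/R = 0.07336/15.41 = 0.004760 m/d
t = L/v_c = 256/0.004760 = 53790 d
   = 53790/365 = 147 yr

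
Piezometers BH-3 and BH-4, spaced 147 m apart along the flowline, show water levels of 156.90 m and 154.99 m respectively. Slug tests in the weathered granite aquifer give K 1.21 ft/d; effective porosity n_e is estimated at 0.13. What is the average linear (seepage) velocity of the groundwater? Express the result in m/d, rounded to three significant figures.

0.0369 m/d

Hydraulic gradient i = (156.90 − 154.99) / 147 = 1.91 / 147 = 0.01299
K = 1.21 ft/d × 0.3048 = 0.3688 m/d
Darcy flux q = K·i = 0.3688 × 0.01299 = 0.004792 m/d
v = Ki/n = 0.3688·0.01299/0.13 = 0.03686 m/d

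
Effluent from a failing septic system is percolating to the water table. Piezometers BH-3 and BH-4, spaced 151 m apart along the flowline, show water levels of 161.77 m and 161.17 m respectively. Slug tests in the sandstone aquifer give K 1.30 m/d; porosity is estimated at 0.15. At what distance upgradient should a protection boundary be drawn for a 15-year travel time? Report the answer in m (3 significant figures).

Hydraulic gradient i = (161.77 − 161.17) / 151 = 0.60 / 151 = 0.003974
Darcy flux q = K·i = 1.30 × 0.003974 = 0.005166 m/d
Seepage velocity v = q / n = 0.005166 / 0.15 = 0.03444 m/d
T = 15 yr × 365 = 5475 d
L = v × T = 0.03444 × 5475 = 188.5 m

189 m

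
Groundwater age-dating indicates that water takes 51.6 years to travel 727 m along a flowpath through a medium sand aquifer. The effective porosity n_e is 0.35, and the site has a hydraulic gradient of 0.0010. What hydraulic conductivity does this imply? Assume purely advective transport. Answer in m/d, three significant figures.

13.5 m/d

t = 51.6 years = 18830 d
v = L / t = 727 / 18830 = 0.03860 m/d
K = v · n / i = 0.03860 × 0.35 / 0.0010 = 13.5 m/d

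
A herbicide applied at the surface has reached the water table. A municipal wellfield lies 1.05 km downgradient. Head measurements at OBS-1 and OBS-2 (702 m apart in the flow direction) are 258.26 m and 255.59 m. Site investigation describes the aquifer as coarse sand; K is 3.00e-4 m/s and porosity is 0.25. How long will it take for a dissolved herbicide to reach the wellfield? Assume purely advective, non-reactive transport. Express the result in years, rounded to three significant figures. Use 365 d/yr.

7.30 years

Hydraulic gradient i = (258.26 − 255.59) / 702 = 2.67 / 702 = 0.003803
K = 3.00e-4 m/s × 86400 s/d = 25.92 m/d
q = Ki = 25.92 × 0.003803 = 0.09858 m/d
v_s = q/n_e = 0.09858/0.25 = 0.3943 m/d
L = 1.05 km = 1050 m
t = L / v = 1050 / 0.3943 = 2663 d
   = 2663 / 365 = 7.30 yr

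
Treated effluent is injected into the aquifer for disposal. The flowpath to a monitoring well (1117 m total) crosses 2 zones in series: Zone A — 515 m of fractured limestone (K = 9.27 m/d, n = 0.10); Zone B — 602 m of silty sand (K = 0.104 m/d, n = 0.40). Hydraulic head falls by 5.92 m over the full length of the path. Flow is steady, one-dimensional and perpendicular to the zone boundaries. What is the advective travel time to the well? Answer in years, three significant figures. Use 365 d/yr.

791 years

Continuity: the same q passes through each zone, so ΔH = q·Σ(L_j/K_j) — the zones act as resistances in series.
Σ(L/K) = 515/9.27 + 602/0.104 = 55.56 + 5788 = 5844 d
q = ΔH / Σ(L/K) = 5.92 / 5844 = 0.001013 m/d (same in every zone)
Zone A: v = q/n = 0.001013/0.10 = 0.01013 m/d → t_A = 515/0.01013 = 50840 d
Zone B: v = q/n = 0.001013/0.40 = 0.002533 m/d → t_B = 602/0.002533 = 237700 d
Total t = 50840 + 237700 = 288500 d
   = 288500 / 365 = 791 yr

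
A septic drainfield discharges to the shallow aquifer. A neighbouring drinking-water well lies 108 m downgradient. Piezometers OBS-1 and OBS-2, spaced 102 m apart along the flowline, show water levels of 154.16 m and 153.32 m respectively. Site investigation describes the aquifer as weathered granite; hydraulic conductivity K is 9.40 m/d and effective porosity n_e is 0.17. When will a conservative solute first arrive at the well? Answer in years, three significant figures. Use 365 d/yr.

Hydraulic gradient i = (154.16 − 153.32) / 102 = 0.84 / 102 = 0.008235
Darcy flux q = K·i = 9.40 × 0.008235 = 0.07741 m/d
Average linear velocity = 0.07741 / 0.17 = 0.4554 m/d
t = L / v = 108 / 0.4554 = 237.2 d
   = 237.2 / 365 = 0.650 yr

0.650 years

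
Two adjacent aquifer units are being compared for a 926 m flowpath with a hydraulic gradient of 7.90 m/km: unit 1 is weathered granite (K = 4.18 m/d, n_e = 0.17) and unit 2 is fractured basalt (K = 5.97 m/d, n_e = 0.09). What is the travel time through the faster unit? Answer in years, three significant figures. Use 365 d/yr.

Unit 1 (weathered granite): v = 4.18×0.0079/0.17 = 0.1942 m/d, t = 926/0.1942 = 4767 d
Unit 2 (fractured basalt): v = 5.97×0.0079/0.09 = 0.5240 m/d, t = 926/0.5240 = 1767 d
Faster: 1767 d / 365 = 4.84 yr

4.84 years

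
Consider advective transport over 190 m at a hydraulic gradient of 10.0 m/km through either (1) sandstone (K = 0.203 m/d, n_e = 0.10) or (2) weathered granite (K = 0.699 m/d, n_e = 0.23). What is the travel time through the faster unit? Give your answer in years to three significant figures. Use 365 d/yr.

17.1 years

Unit 1 (sandstone): v = 0.203×0.010/0.10 = 0.02030 m/d, t = 190/0.02030 = 9360 d
Unit 2 (weathered granite): v = 0.699×0.010/0.23 = 0.03039 m/d, t = 190/0.03039 = 6252 d
Faster: 6252 d / 365 = 17.1 yr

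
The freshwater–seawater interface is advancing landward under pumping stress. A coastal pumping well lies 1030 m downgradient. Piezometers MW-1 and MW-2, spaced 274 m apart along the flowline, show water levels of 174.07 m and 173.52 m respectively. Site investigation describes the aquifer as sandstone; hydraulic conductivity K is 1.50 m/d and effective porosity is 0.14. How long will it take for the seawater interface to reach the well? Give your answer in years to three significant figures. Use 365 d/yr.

131 years

Hydraulic gradient i = (174.07 − 173.52) / 274 = 0.55 / 274 = 0.002007
Darcy flux q = K·i = 1.50 × 0.002007 = 0.003011 m/d
v = Ki/n = 1.50·0.002007/0.14 = 0.02151 m/d
t = L / v = 1030 / 0.02151 = 47890 d
   = 47890 / 365 = 131 yr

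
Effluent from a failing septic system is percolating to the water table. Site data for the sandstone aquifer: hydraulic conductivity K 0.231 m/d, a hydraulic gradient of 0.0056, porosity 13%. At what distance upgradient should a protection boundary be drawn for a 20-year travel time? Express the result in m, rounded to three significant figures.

72.6 m

Specific discharge q = 0.231 × 0.0056 = 0.001294 m/d
v_s = q/n_e = 0.001294/0.13 = 0.009951 m/d
T = 20 yr × 365 = 7300 d
L = v × T = 0.009951 × 7300 = 72.64 m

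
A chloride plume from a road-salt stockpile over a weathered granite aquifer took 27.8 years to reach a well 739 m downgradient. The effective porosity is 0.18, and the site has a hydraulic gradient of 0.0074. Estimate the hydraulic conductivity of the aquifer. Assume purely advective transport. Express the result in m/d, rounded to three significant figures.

t = 27.8 years = 10150 d
v = L / t = 739 / 10150 = 0.07283 m/d
K = v · n / i = 0.07283 × 0.18 / 0.0074 = 1.77 m/d

1.77 m/d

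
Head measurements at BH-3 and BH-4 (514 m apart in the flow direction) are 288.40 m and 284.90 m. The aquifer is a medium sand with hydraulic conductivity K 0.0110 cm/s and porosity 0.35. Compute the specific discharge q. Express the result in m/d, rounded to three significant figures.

Hydraulic gradient i = (288.40 − 284.90) / 514 = 3.50 / 514 = 0.006809
K = 0.0110 cm/s × 864 = 9.504 m/d
Darcy flux q = K·i = 9.504 × 0.006809 = 0.06472 m/d

0.0647 m/d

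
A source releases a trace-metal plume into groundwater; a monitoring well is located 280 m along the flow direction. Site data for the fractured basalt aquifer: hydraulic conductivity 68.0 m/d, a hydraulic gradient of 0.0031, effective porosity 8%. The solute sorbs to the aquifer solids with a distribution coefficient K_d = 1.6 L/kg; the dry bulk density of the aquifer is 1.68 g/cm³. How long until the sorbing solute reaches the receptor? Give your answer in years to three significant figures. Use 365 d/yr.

10.1 years

q = Ki = 68.0 × 0.0031 = 0.2108 m/d
Seepage velocity v = q / n = 0.2108 / 0.08 = 2.635 m/d
Retardation R = 1 + ρ_b·K_d/n = 1 + 1.68×1.6/0.08 = 34.60
Contaminant velocity v_c = v/R = 2.635/34.60 = 0.07616 m/d
t = L/v_c = 280/0.07616 = 3677 d
   = 3677/365 = 10.1 yr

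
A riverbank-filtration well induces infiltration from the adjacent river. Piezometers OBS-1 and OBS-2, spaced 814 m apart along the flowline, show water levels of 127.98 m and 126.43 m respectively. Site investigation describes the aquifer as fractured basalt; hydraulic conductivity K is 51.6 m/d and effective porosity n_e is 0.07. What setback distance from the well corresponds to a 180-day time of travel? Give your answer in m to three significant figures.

253 m

Hydraulic gradient i = (127.98 − 126.43) / 814 = 1.55 / 814 = 0.001904
Darcy flux q = K·i = 51.6 × 0.001904 = 0.09826 m/d
Average linear velocity = 0.09826 / 0.07 = 1.404 m/d
L = v × T = 1.404 × 180 = 252.7 m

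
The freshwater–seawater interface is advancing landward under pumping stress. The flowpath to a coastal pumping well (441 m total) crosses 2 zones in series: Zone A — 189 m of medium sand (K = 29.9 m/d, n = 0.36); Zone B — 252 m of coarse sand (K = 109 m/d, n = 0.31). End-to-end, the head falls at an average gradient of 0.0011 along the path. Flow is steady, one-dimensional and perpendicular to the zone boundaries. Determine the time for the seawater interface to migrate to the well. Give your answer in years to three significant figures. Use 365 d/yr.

7.13 years

Continuity: the same q passes through each zone, so ΔH = q·Σ(L_j/K_j) — the zones act as resistances in series.
Σ(L/K) = 189/29.9 + 252/109 = 6.321 + 2.312 = 8.633 d
K_eq = L_total / Σ(L/K) = 441 / 8.633 = 51.08 m/d
q = K_eq · i = 51.08 × 0.0011 = 0.05619 m/d (same in every zone)
Zone A: v = q/n = 0.05619/0.36 = 0.1561 m/d → t_A = 189/0.1561 = 1211 d
Zone B: v = q/n = 0.05619/0.31 = 0.1813 m/d → t_B = 252/0.1813 = 1390 d
Total t = 1211 + 1390 = 2601 d
   = 2601 / 365 = 7.13 yr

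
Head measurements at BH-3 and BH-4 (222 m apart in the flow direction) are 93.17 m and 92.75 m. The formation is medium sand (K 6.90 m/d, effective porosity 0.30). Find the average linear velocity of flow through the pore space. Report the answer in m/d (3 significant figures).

0.0435 m/d

Hydraulic gradient i = (93.17 − 92.75) / 222 = 0.42 / 222 = 0.001892
q = Ki = 6.90 × 0.001892 = 0.01305 m/d
v_s = q/n_e = 0.01305/0.30 = 0.04351 m/d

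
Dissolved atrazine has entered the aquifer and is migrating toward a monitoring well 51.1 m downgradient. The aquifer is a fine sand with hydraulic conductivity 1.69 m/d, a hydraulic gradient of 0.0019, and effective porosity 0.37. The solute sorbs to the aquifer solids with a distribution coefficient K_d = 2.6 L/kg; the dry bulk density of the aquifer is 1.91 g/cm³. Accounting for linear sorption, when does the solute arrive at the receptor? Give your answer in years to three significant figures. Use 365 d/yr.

Specific discharge q = 1.69 × 0.0019 = 0.003211 m/d
v = Ki/n = 1.69·0.0019/0.37 = 0.008678 m/d
Retardation R = 1 + ρ_b·K_d/n = 1 + 1.91×2.6/0.37 = 14.42
Contaminant velocity v_c = v/R = 0.008678/14.42 = 6.018e-4 m/d
t = L/v_c = 51.1/6.018e-4 = 84920 d
   = 84920/365 = 233 yr

233 years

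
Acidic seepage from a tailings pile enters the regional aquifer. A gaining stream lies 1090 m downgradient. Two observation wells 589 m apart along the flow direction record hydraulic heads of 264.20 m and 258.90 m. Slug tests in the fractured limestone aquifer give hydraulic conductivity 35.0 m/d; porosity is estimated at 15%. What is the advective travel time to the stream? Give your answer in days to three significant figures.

519 days

Hydraulic gradient i = (264.20 − 258.90) / 589 = 5.30 / 589 = 0.008998
Specific discharge q = 35.0 × 0.008998 = 0.3149 m/d
v = Ki/n = 35.0·0.008998/0.15 = 2.100 m/d
t = L / v = 1090 / 2.100 = 519.1 d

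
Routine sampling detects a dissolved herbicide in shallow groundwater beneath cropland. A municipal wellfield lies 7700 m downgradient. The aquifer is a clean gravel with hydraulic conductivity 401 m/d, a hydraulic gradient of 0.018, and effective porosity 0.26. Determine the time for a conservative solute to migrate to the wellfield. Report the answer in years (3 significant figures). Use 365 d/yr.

0.760 years

q = Ki = 401 × 0.018 = 7.218 m/d
Seepage velocity v = q / n = 7.218 / 0.26 = 27.76 m/d
t = L / v = 7700 / 27.76 = 277.4 d
   = 277.4 / 365 = 0.760 yr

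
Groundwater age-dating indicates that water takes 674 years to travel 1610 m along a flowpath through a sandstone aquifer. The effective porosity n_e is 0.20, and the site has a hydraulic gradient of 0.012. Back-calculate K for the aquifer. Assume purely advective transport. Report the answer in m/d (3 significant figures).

t = 674 years = 246000 d
v = L / t = 1610 / 246000 = 0.006544 m/d
K = v · n / i = 0.006544 × 0.20 / 0.012 = 0.109 m/d

0.109 m/d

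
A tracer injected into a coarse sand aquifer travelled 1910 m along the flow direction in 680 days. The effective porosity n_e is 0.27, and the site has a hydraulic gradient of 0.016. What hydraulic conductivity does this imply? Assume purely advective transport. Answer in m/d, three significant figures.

v = L / t = 1910 / 680 = 2.809 m/d
K = v · n / i = 2.809 × 0.27 / 0.016 = 47.4 m/d

47.4 m/d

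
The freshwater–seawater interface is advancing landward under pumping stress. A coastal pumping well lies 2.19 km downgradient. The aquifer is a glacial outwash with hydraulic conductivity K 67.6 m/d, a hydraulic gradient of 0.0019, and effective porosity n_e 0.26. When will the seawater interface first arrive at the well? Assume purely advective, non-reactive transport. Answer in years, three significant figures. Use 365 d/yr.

Darcy flux q = K·i = 67.6 × 0.0019 = 0.1284 m/d
Seepage velocity v = q / n = 0.1284 / 0.26 = 0.4940 m/d
L = 2.19 km = 2190 m
t = L / v = 2190 / 0.4940 = 4433 d
   = 4433 / 365 = 12.1 yr

12.1 years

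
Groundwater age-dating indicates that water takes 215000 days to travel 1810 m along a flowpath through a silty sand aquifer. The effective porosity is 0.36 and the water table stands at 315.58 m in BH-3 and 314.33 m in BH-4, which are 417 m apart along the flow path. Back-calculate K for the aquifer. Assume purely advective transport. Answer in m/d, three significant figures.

1.01 m/d

Hydraulic gradient i = (315.58 − 314.33) / 417 = 1.25 / 417 = 0.002998
v = L / t = 1810 / 215000 = 0.008419 m/d
K = v · n / i = 0.008419 × 0.36 / 0.002998 = 1.01 m/d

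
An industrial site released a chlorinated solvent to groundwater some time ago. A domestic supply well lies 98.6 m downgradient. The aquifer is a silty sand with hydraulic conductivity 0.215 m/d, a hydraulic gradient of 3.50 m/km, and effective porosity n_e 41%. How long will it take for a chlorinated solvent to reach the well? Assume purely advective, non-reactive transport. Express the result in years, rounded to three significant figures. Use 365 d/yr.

147 years

q = Ki = 0.215 × 0.0035 = 7.525e-4 m/d
v = Ki/n = 0.215·0.0035/0.41 = 0.001835 m/d
t = L / v = 98.6 / 0.001835 = 53720 d
   = 53720 / 365 = 147 yr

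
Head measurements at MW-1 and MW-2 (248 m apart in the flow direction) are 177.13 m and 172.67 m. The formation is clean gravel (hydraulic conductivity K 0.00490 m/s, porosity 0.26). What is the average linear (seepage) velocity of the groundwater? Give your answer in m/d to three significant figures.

Hydraulic gradient i = (177.13 − 172.67) / 248 = 4.46 / 248 = 0.01798
K = 0.00490 m/s × 86400 s/d = 423.4 m/d
q = Ki = 423.4 × 0.01798 = 7.614 m/d
Average linear velocity = 7.614 / 0.26 = 29.28 m/d

29.3 m/d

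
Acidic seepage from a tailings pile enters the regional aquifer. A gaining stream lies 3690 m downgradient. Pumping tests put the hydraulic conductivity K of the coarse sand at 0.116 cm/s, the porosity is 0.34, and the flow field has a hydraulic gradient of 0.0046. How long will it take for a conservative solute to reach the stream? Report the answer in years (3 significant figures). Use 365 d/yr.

K = 0.116 cm/s × 864 = 100.2 m/d
q = Ki = 100.2 × 0.0046 = 0.4610 m/d
Seepage velocity v = q / n = 0.4610 / 0.34 = 1.356 m/d
t = L / v = 3690 / 1.356 = 2721 d
   = 2721 / 365 = 7.46 yr

7.46 years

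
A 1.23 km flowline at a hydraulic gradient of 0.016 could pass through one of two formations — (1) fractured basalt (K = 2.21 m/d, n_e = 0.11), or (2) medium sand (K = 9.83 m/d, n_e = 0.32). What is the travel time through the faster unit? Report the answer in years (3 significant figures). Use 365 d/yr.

Unit 1 (fractured basalt): v = 2.21×0.016/0.11 = 0.3215 m/d, t = 1230/0.3215 = 3826 d
Unit 2 (medium sand): v = 9.83×0.016/0.32 = 0.4915 m/d, t = 1230/0.4915 = 2503 d
Faster: 2503 d / 365 = 6.86 yr

6.86 years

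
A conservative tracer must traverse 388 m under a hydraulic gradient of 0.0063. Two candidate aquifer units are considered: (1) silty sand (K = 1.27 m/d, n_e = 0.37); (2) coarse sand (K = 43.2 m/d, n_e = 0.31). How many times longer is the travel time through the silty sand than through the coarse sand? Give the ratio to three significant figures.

Unit 1 (silty sand): v = 1.27×0.0063/0.37 = 0.02162 m/d, t = 388/0.02162 = 17940 d
Unit 2 (coarse sand): v = 43.2×0.0063/0.31 = 0.8779 m/d, t = 388/0.8779 = 441.9 d
t(silty sand) / t(coarse sand) = 17940/441.9 = 40.6

40.6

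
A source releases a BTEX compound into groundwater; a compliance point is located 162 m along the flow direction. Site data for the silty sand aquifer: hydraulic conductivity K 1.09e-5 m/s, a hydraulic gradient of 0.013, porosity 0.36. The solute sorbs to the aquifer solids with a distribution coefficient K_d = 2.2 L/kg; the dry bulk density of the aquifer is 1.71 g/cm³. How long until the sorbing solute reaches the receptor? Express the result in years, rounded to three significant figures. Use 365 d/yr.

K = 1.09e-5 m/s × 86400 s/d = 0.9418 m/d
q = Ki = 0.9418 × 0.013 = 0.01224 m/d
v = Ki/n = 0.9418·0.013/0.36 = 0.03401 m/d
Retardation R = 1 + ρ_b·K_d/n = 1 + 1.71×2.2/0.36 = 11.45
Contaminant velocity v_c = v/R = 0.03401/11.45 = 0.002970 m/d
t = L/v_c = 162/0.002970 = 54540 d
   = 54540/365 = 149 yr

149 years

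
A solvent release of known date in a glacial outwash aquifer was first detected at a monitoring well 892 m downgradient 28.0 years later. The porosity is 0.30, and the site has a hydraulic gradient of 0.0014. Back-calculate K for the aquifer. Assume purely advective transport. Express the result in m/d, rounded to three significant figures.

t = 28.0 years = 10220 d
v = L / t = 892 / 10220 = 0.08728 m/d
K = v · n / i = 0.08728 × 0.30 / 0.0014 = 18.7 m/d

18.7 m/d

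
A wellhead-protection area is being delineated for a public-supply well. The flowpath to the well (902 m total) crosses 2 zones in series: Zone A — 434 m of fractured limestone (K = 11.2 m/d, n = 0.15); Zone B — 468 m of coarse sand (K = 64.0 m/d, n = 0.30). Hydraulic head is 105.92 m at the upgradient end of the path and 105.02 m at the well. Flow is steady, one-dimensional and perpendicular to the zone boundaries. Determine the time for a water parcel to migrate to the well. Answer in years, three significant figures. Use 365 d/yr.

Total head drop ΔH = 105.92 − 105.02 = 0.90 m
Steady 1-D flow in series ⇒ the Darcy flux q is identical in every zone and the zone head losses add (resistances L/K in series).
Σ(L/K) = 434/11.2 + 468/64.0 = 38.75 + 7.313 = 46.06 d
q = ΔH / Σ(L/K) = 0.90 / 46.06 = 0.01954 m/d (same in every zone)
Zone A: v = q/n = 0.01954/0.15 = 0.1303 m/d → t_A = 434/0.1303 = 3332 d
Zone B: v = q/n = 0.01954/0.30 = 0.06513 m/d → t_B = 468/0.06513 = 7186 d
Total t = 3332 + 7186 = 10520 d
   = 10520 / 365 = 28.8 yr

28.8 years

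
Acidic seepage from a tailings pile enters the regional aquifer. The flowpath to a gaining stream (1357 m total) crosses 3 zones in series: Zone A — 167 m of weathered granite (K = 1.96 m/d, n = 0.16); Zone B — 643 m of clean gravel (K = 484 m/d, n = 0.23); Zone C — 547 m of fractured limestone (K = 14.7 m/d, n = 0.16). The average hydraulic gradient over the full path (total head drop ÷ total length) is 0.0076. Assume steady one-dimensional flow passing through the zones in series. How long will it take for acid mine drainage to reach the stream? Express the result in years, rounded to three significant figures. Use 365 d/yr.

8.62 years

For zones in series the flux q is common to all zones; the equivalent conductivity is the harmonic (thickness-weighted) mean, K_eq = L_total / Σ(L_j/K_j).
Σ(L/K) = 167/1.96 + 643/484 + 547/14.7 = 85.20 + 1.329 + 37.21 = 123.7 d
K_eq = L_total / Σ(L/K) = 1357 / 123.7 = 10.97 m/d
q = K_eq · i = 10.97 × 0.0076 = 0.08334 m/d (same in every zone)
Zone A: v = q/n = 0.08334/0.16 = 0.5209 m/d → t_A = 167/0.5209 = 320.6 d
Zone B: v = q/n = 0.08334/0.23 = 0.3624 m/d → t_B = 643/0.3624 = 1774 d
Zone C: v = q/n = 0.08334/0.16 = 0.5209 m/d → t_C = 547/0.5209 = 1050 d
Total t = 320.6 + 1774 + 1050 = 3145 d
   = 3145 / 365 = 8.62 yr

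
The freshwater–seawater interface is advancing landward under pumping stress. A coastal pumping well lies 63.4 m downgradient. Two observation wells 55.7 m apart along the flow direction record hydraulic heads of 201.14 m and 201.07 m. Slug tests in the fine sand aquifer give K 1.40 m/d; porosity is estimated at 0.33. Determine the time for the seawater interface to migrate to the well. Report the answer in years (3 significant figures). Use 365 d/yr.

Hydraulic gradient i = (201.14 − 201.07) / 55.7 = 0.07 / 55.7 = 0.001257
Specific discharge q = 1.40 × 0.001257 = 0.001759 m/d
Seepage velocity v = q / n = 0.001759 / 0.33 = 0.005332 m/d
t = L / v = 63.4 / 0.005332 = 11890 d
   = 11890 / 365 = 32.6 yr

32.6 years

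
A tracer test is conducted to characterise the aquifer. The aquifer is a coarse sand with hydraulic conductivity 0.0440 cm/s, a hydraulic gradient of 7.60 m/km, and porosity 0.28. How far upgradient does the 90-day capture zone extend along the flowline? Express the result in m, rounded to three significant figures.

K = 0.0440 cm/s × 864 = 38.02 m/d
Darcy flux q = K·i = 38.02 × 0.0076 = 0.2889 m/d
Seepage velocity v = q / n = 0.2889 / 0.28 = 1.032 m/d
L = v × T = 1.032 × 90 = 92.87 m

92.9 m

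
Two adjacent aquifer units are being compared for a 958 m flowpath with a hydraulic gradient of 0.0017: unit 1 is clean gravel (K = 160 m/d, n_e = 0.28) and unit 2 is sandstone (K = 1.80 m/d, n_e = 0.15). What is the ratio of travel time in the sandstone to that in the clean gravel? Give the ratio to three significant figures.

47.6

Unit 1 (clean gravel): v = 160×0.0017/0.28 = 0.9714 m/d, t = 958/0.9714 = 986.2 d
Unit 2 (sandstone): v = 1.80×0.0017/0.15 = 0.02040 m/d, t = 958/0.02040 = 46960 d
t(sandstone) / t(clean gravel) = 46960/986.2 = 47.6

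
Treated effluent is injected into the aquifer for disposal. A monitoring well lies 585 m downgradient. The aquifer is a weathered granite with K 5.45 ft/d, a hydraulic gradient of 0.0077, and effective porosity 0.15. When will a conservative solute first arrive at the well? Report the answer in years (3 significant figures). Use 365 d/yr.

K = 5.45 ft/d × 0.3048 = 1.661 m/d
Specific discharge q = 1.661 × 0.0077 = 0.01279 m/d
v = Ki/n = 1.661·0.0077/0.15 = 0.08527 m/d
t = L / v = 585 / 0.08527 = 6860 d
   = 6860 / 365 = 18.8 yr

18.8 years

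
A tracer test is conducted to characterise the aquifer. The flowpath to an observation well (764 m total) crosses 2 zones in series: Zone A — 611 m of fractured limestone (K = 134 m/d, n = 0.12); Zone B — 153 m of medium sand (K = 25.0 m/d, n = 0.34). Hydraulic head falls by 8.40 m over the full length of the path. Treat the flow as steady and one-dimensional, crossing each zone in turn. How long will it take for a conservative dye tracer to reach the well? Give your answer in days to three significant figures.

159 days

Steady 1-D flow in series ⇒ the Darcy flux q is identical in every zone and the zone head losses add (resistances L/K in series).
Σ(L/K) = 611/134 + 153/25.0 = 4.560 + 6.120 = 10.68 d
q = ΔH / Σ(L/K) = 8.40 / 10.68 = 0.7865 m/d (same in every zone)
Zone A: v = q/n = 0.7865/0.12 = 6.554 m/d → t_A = 611/6.554 = 93.22 d
Zone B: v = q/n = 0.7865/0.34 = 2.313 m/d → t_B = 153/2.313 = 66.14 d
Total t = 93.22 + 66.14 = 159.4 d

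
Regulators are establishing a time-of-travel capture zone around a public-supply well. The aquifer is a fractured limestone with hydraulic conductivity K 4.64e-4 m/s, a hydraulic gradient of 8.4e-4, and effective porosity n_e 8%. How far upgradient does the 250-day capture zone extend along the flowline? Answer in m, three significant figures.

105 m

K = 4.64e-4 m/s × 86400 s/d = 40.09 m/d
Specific discharge q = 40.09 × 8.4e-4 = 0.03368 m/d
Average linear velocity = 0.03368 / 0.08 = 0.4209 m/d
L = v × T = 0.4209 × 250 = 105.2 m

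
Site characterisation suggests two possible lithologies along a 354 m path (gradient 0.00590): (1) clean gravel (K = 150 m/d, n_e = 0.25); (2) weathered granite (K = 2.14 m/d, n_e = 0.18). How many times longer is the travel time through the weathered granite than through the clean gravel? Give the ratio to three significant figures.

Unit 1 (clean gravel): v = 150×0.0059/0.25 = 3.540 m/d, t = 354/3.540 = 100.0 d
Unit 2 (weathered granite): v = 2.14×0.0059/0.18 = 0.07014 m/d, t = 354/0.07014 = 5047 d
t(weathered granite) / t(clean gravel) = 5047/100.0 = 50.5

50.5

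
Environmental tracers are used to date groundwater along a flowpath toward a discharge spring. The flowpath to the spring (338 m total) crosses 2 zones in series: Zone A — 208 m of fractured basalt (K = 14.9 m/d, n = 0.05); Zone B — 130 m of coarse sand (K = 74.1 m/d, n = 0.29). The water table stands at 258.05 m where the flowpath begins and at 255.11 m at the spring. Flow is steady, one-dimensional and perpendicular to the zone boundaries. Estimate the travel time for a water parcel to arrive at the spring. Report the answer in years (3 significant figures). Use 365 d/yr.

0.704 years

Total head drop ΔH = 258.05 − 255.11 = 2.94 m
Steady 1-D flow in series ⇒ the Darcy flux q is identical in every zone and the zone head losses add (resistances L/K in series).
Σ(L/K) = 208/14.9 + 130/74.1 = 13.96 + 1.754 = 15.71 d
q = ΔH / Σ(L/K) = 2.94 / 15.71 = 0.1871 m/d (same in every zone)
Zone A: v = q/n = 0.1871/0.05 = 3.742 m/d → t_A = 208/3.742 = 55.59 d
Zone B: v = q/n = 0.1871/0.29 = 0.6451 m/d → t_B = 130/0.6451 = 201.5 d
Total t = 55.59 + 201.5 = 257.1 d
   = 257.1 / 365 = 0.704 yr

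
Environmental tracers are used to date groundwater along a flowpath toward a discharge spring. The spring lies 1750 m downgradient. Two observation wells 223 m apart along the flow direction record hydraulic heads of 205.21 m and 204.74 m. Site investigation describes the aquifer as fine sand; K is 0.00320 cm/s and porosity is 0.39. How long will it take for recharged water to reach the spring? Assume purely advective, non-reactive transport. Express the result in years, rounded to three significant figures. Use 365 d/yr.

Hydraulic gradient i = (205.21 − 204.74) / 223 = 0.47 / 223 = 0.002108
K = 0.00320 cm/s × 864 = 2.765 m/d
Darcy flux q = K·i = 2.765 × 0.002108 = 0.005827 m/d
Seepage velocity v = q / n = 0.005827 / 0.39 = 0.01494 m/d
t = L / v = 1750 / 0.01494 = 117100 d
   = 117100 / 365 = 321 yr

321 years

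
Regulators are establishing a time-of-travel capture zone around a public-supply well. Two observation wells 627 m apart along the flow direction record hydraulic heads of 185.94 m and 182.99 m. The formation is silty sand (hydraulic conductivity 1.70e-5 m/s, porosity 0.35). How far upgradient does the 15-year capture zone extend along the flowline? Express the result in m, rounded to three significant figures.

108 m

Hydraulic gradient i = (185.94 − 182.99) / 627 = 2.95 / 627 = 0.004705
K = 1.70e-5 m/s × 86400 s/d = 1.469 m/d
Darcy flux q = K·i = 1.469 × 0.004705 = 0.006911 m/d
Seepage velocity v = q / n = 0.006911 / 0.35 = 0.01974 m/d
T = 15 yr × 365 = 5475 d
L = v × T = 0.01974 × 5475 = 108.1 m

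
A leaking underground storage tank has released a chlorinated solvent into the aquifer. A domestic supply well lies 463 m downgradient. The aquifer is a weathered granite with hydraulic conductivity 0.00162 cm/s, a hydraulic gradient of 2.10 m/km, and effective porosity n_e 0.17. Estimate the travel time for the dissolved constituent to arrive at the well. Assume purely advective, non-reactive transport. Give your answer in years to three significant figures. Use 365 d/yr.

73.4 years

K = 0.00162 cm/s × 864 = 1.400 m/d
Darcy flux q = K·i = 1.400 × 0.0021 = 0.002939 m/d
Average linear velocity = 0.002939 / 0.17 = 0.01729 m/d
t = L / v = 463 / 0.01729 = 26780 d
   = 26780 / 365 = 73.4 yr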